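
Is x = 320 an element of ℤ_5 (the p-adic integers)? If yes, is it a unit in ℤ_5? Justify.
x ∈ ℤ_5 but not a unit; v_5(x) = 1 > 0

ℤ_5 = {x ∈ ℚ_5 : v_5(x) ≥ 0} and ℤ_5^× = {x ∈ ℤ_5 : v_5(x) = 0}. Here v_5(320) = v_5(num) − v_5(den) = 1; compare against these criteria.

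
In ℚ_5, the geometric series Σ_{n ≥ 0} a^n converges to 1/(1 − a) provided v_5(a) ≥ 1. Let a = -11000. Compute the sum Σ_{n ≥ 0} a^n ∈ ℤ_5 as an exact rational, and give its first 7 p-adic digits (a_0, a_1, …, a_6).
Σ a^n = 1/(1 − a) = 1/11001;  first 7 digits = (1, 0, 0, 2, 2, 1, 3)

v_5(a) = 3 ≥ 1, so the series converges in ℤ_5 to 1/(1 − a) = 1/(1 − (-11000)) = 1/11001. Expand this rational in ℤ_5: compute digits iteratively via d_i = x_i mod 5, x_{i+1} = (x_i − d_i)/5. The first 7 digits are (1, 0, 0, 2, 2, 1, 3).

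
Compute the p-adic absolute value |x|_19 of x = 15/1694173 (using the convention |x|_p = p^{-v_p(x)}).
|15/1694173|_19 = 130321

Step 1 — compute v_19(x) by factoring powers of 19 out of the numerator and denominator: v_19(15/1694173) = -4. Step 2 — apply |x|_p = p^{-v_p(x)} = 19^{4} = 130321.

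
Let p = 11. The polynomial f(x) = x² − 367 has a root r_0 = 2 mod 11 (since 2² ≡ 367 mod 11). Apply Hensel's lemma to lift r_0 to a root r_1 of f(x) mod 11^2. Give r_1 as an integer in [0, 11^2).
r_1 = 2 (mod 121)

Hensel's recurrence: r_{i+1} = r_i − f(r_i)·(f′(r_i))^{-1} mod 11^{i+2}, with f′(x) = 2x. Iterate:
  r_0 = 2 (mod 11)
  r_1 = 2 (mod 121)
Final: r_1 = 2, and one checks f(r_1) ≡ 0 mod 11^2.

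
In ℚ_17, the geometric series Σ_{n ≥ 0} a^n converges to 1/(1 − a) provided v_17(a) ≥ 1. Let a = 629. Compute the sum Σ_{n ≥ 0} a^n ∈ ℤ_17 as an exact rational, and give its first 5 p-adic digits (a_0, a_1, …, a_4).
Σ a^n = 1/(1 − a) = -1/628;  first 5 digits = (1, 3, 11, 5, 5)

v_17(a) = 1 ≥ 1, so the series converges in ℤ_17 to 1/(1 − a) = 1/(1 − 629) = -1/628. Expand this rational in ℤ_17: compute digits iteratively via d_i = x_i mod 17, x_{i+1} = (x_i − d_i)/17. The first 5 digits are (1, 3, 11, 5, 5).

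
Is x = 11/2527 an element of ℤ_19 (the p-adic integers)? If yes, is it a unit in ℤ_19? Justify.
x ∉ ℤ_19 (v_19(x) = -2 < 0)

ℤ_19 = {x ∈ ℚ_19 : v_19(x) ≥ 0} and ℤ_19^× = {x ∈ ℤ_19 : v_19(x) = 0}. Here v_19(11/2527) = v_19(num) − v_19(den) = -2; compare against these criteria.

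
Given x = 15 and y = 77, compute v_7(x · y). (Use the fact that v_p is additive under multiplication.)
v_7(1155) = 1

v_p(x) = 0 (factor: 15 = 7^0 · 15); v_p(y) = 1 (factor: 77 = 7^1 · 11). Additivity: v_p(xy) = v_p(x) + v_p(y) = 0 + 1 = 1. (Direct check: xy = 1155 = 7^1 · (165).)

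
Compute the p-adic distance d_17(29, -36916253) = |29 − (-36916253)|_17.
d_17(29, -36916253) = 1/1419857

Step 1 — x − y = 29 − (-36916253) = 36916282. Step 2 — v_17(36916282) = 5 (factor: 36916282 = (17^5 · 26); the sign does not affect v_p). Step 3 — |x − y|_17 = 17^{-5} = 1/1419857.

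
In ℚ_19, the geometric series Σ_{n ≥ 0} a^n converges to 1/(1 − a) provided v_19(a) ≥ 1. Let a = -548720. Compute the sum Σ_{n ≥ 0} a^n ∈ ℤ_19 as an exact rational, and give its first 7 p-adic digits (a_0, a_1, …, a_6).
Σ a^n = 1/(1 − a) = 1/548721;  first 7 digits = (1, 0, 0, 15, 14, 18, 15)

v_19(a) = 3 ≥ 1, so the series converges in ℤ_19 to 1/(1 − a) = 1/(1 − (-548720)) = 1/548721. Expand this rational in ℤ_19: compute digits iteratively via d_i = x_i mod 19, x_{i+1} = (x_i − d_i)/19. The first 7 digits are (1, 0, 0, 15, 14, 18, 15).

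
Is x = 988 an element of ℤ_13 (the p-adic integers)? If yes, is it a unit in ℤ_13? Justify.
x ∈ ℤ_13 but not a unit; v_13(x) = 1 > 0

ℤ_13 = {x ∈ ℚ_13 : v_13(x) ≥ 0} and ℤ_13^× = {x ∈ ℤ_13 : v_13(x) = 0}. Here v_13(988) = v_13(num) − v_13(den) = 1; compare against these criteria.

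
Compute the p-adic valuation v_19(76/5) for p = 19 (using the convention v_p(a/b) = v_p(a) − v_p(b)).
v_19(76/5) = 1

Factor powers of 19 from the numerator and denominator of the reduced fraction: 76 = 19^1 · 4 and 5 = 19^0 · 5. Apply v_p(a/b) = v_p(a) − v_p(b): v_19(76/5) = 1 − 0 = 1.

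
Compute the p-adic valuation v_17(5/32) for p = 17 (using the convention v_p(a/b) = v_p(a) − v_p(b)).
v_17(5/32) = 0

Factor powers of 17 from the numerator and denominator of the reduced fraction: 5 = 17^0 · 5 and 32 = 17^0 · 32. Apply v_p(a/b) = v_p(a) − v_p(b): v_17(5/32) = 0 − 0 = 0.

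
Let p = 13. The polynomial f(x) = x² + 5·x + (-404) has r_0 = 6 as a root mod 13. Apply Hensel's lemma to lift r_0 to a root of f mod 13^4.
r_3 = 3386 (mod 28561)

Hensel: r_{i+1} = r_i − f(r_i)·(f′(r_i))^{-1} mod 13^{i+2}, f′(x) = 2x + 5. Iterate:
  r_0 = 6 (mod 13)
  r_1 = 6 (mod 169)
  r_2 = 1189 (mod 2197)
  r_3 = 3386 (mod 28561)
Final: r = 3386 satisfies f(r) ≡ 0 mod 13^4.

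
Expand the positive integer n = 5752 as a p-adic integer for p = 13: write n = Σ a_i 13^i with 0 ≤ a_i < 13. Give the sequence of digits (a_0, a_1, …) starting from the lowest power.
(a_0, a_1, …) = (6, 0, 8, 2)

Repeated division by 13 gives the digits low-to-high: 5752 = 6 + 8·13^2 + 2·13^3. Digit sequence: (6, 0, 8, 2).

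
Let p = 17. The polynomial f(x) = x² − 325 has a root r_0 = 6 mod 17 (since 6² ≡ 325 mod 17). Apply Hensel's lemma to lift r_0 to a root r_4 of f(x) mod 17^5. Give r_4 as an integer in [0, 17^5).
r_4 = 1078843 (mod 1419857)

Hensel's recurrence: r_{i+1} = r_i − f(r_i)·(f′(r_i))^{-1} mod 17^{i+2}, with f′(x) = 2x. Iterate:
  r_0 = 6 (mod 17)
  r_1 = 6 (mod 289)
  r_2 = 2896 (mod 4913)
  r_3 = 76591 (mod 83521)
  r_4 = 1078843 (mod 1419857)
Final: r_4 = 1078843, and one checks f(r_4) ≡ 0 mod 17^5.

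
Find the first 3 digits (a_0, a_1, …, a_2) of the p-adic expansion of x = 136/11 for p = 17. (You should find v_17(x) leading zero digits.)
(a_0, …, a_2) = (0, 10, 1)

v_17(136/11) = 1, so a_0 = ... = a_0 = 0. Factor out: x = 17^1 · u with u = 8/11 a unit in ℤ_17. Expand u iteratively via a_{v+i} = u_i mod 17, u_{i+1} = (u_i − a_{v+i})/17:
  u_0 = 8/11;  a_1 = 10;  u_1 = (u_0 − 10)/17 = -6/11
  u_1 = -6/11;  a_2 = 1;  u_2 = (u_1 − 1)/17 = -1/11
Digits: (0, 10, 1).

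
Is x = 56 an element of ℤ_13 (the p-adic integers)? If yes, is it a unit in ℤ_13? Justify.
x ∈ ℤ_13^× (unit); v_13(x) = 0

ℤ_13 = {x ∈ ℚ_13 : v_13(x) ≥ 0} and ℤ_13^× = {x ∈ ℤ_13 : v_13(x) = 0}. Here v_13(56) = v_13(num) − v_13(den) = 0; compare against these criteria.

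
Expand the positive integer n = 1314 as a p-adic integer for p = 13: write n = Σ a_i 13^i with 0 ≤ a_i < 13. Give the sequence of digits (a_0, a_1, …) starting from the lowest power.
(a_0, a_1, …) = (1, 10, 7)

Repeated division by 13 gives the digits low-to-high: 1314 = 1 + 10·13^1 + 7·13^2. Digit sequence: (1, 10, 7).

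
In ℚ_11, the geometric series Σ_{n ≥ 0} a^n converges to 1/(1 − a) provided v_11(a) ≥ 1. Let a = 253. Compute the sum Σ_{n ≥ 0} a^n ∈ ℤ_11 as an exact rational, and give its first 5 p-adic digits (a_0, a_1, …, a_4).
Σ a^n = 1/(1 − a) = -1/252;  first 5 digits = (1, 1, 3, 5, 0)

v_11(a) = 1 ≥ 1, so the series converges in ℤ_11 to 1/(1 − a) = 1/(1 − 253) = -1/252. Expand this rational in ℤ_11: compute digits iteratively via d_i = x_i mod 11, x_{i+1} = (x_i − d_i)/11. The first 5 digits are (1, 1, 3, 5, 0).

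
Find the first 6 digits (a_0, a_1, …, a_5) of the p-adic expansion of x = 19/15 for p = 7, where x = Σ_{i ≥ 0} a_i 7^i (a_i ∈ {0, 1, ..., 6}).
(a_0, …, a_5) = (5, 6, 0, 5, 3, 6)

v_7(19/15) = 0 (numerator and denominator both coprime to 7), so x ∈ ℤ_7^×. Compute digits iteratively via a_i = x_i mod 7, x_{i+1} = (x_i − a_i)/7, with x_0 = x:
  x_0 = 19/15;  a_0 = 5;  x_1 = (x_0 − 5)/7 = -8/15
  x_1 = -8/15;  a_1 = 6;  x_2 = (x_1 − 6)/7 = -14/15
  x_2 = -14/15;  a_2 = 0;  x_3 = (x_2 − 0)/7 = -2/15
  x_3 = -2/15;  a_3 = 5;  x_4 = (x_3 − 5)/7 = -11/15
  x_4 = -11/15;  a_4 = 3;  x_5 = (x_4 − 3)/7 = -8/15
  x_5 = -8/15;  a_5 = 6;  x_6 = (x_5 − 6)/7 = -14/15
Digits: (5, 6, 0, 5, 3, 6).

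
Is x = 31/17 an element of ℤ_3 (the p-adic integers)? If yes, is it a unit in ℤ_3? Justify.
x ∈ ℤ_3^× (unit); v_3(x) = 0

ℤ_3 = {x ∈ ℚ_3 : v_3(x) ≥ 0} and ℤ_3^× = {x ∈ ℤ_3 : v_3(x) = 0}. Here v_3(31/17) = v_3(num) − v_3(den) = 0; compare against these criteria.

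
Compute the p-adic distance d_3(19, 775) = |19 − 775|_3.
d_3(19, 775) = 1/27

Step 1 — x − y = 19 − 775 = -756. Step 2 — v_3(-756) = 3 (factor: -756 = −(3^3 · 28); the sign does not affect v_p). Step 3 — |x − y|_3 = 3^{-3} = 1/27.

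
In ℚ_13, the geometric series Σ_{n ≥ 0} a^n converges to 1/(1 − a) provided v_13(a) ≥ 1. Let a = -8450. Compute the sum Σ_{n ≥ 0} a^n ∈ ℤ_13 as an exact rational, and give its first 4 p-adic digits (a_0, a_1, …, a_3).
Σ a^n = 1/(1 − a) = 1/8451;  first 4 digits = (1, 0, 2, 9)

v_13(a) = 2 ≥ 1, so the series converges in ℤ_13 to 1/(1 − a) = 1/(1 − (-8450)) = 1/8451. Expand this rational in ℤ_13: compute digits iteratively via d_i = x_i mod 13, x_{i+1} = (x_i − d_i)/13. The first 4 digits are (1, 0, 2, 9).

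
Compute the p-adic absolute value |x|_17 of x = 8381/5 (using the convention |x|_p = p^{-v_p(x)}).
|8381/5|_17 = 1/289

Step 1 — compute v_17(x) by factoring powers of 17 out of the numerator and denominator: v_17(8381/5) = 2. Step 2 — apply |x|_p = p^{-v_p(x)} = 17^{-2} = 1/289.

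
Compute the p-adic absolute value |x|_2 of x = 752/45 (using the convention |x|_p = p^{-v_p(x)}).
|752/45|_2 = 1/16

Step 1 — compute v_2(x) by factoring powers of 2 out of the numerator and denominator: v_2(752/45) = 4. Step 2 — apply |x|_p = p^{-v_p(x)} = 2^{-4} = 1/16.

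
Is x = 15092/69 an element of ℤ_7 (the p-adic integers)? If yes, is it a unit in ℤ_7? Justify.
x ∈ ℤ_7 but not a unit; v_7(x) = 3 > 0

ℤ_7 = {x ∈ ℚ_7 : v_7(x) ≥ 0} and ℤ_7^× = {x ∈ ℤ_7 : v_7(x) = 0}. Here v_7(15092/69) = v_7(num) − v_7(den) = 3; compare against these criteria.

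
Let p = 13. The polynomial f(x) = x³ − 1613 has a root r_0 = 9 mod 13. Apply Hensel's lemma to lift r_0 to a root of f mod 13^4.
r_3 = 25814 (mod 28561)

Hensel: r_{i+1} = r_i − f(r_i)/f′(r_i) mod 13^{i+2}, where f′(x) = 3x². Iterate:
  r_0 = 9 (mod 13)
  r_1 = 126 (mod 169)
  r_2 = 1647 (mod 2197)
  r_3 = 25814 (mod 28561)
Final: r = 25814 with f(r) ≡ 0 mod 13^4.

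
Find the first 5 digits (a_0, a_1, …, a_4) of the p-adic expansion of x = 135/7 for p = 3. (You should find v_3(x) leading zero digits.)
(a_0, …, a_4) = (0, 0, 0, 2, 0)

v_3(135/7) = 3, so a_0 = ... = a_2 = 0. Factor out: x = 3^3 · u with u = 5/7 a unit in ℤ_3. Expand u iteratively via a_{v+i} = u_i mod 3, u_{i+1} = (u_i − a_{v+i})/3:
  u_0 = 5/7;  a_3 = 2;  u_1 = (u_0 − 2)/3 = -3/7
  u_1 = -3/7;  a_4 = 0;  u_2 = (u_1 − 0)/3 = -1/7
Digits: (0, 0, 0, 2, 0).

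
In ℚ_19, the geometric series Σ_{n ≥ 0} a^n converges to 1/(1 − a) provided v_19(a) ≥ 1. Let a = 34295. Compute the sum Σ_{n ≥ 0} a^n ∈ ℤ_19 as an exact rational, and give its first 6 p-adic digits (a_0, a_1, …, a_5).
Σ a^n = 1/(1 − a) = -1/34294;  first 6 digits = (1, 0, 0, 5, 0, 0)

v_19(a) = 3 ≥ 1, so the series converges in ℤ_19 to 1/(1 − a) = 1/(1 − 34295) = -1/34294. Expand this rational in ℤ_19: compute digits iteratively via d_i = x_i mod 19, x_{i+1} = (x_i − d_i)/19. The first 6 digits are (1, 0, 0, 5, 0, 0).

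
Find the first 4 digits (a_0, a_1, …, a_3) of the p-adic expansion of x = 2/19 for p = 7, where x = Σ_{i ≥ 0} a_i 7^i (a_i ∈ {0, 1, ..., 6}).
(a_0, …, a_3) = (6, 1, 6, 5)

v_7(2/19) = 0 (numerator and denominator both coprime to 7), so x ∈ ℤ_7^×. Compute digits iteratively via a_i = x_i mod 7, x_{i+1} = (x_i − a_i)/7, with x_0 = x:
  x_0 = 2/19;  a_0 = 6;  x_1 = (x_0 − 6)/7 = -16/19
  x_1 = -16/19;  a_1 = 1;  x_2 = (x_1 − 1)/7 = -5/19
  x_2 = -5/19;  a_2 = 6;  x_3 = (x_2 − 6)/7 = -17/19
  x_3 = -17/19;  a_3 = 5;  x_4 = (x_3 − 5)/7 = -16/19
Digits: (6, 1, 6, 5).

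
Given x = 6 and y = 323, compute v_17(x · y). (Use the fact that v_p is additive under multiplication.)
v_17(1938) = 1

v_p(x) = 0 (factor: 6 = 17^0 · 6); v_p(y) = 1 (factor: 323 = 17^1 · 19). Additivity: v_p(xy) = v_p(x) + v_p(y) = 0 + 1 = 1. (Direct check: xy = 1938 = 17^1 · (114).)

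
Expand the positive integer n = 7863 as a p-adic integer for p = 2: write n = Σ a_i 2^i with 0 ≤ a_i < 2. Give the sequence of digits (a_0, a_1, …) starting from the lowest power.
(a_0, a_1, …) = (1, 1, 1, 0, 1, 1, 0, 1, 0, 1, 1, 1, 1)

Repeated division by 2 gives the digits low-to-high: 7863 = 1 + 1·2^1 + 1·2^2 + 1·2^4 + 1·2^5 + 1·2^7 + 1·2^9 + 1·2^10 + 1·2^11 + 1·2^12. Digit sequence: (1, 1, 1, 0, 1, 1, 0, 1, 0, 1, 1, 1, 1).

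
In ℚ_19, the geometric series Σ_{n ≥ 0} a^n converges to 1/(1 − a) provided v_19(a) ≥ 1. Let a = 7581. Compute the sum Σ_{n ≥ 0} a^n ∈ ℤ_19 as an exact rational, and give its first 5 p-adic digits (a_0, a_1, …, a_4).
Σ a^n = 1/(1 − a) = -1/7580;  first 5 digits = (1, 0, 2, 1, 4)

v_19(a) = 2 ≥ 1, so the series converges in ℤ_19 to 1/(1 − a) = 1/(1 − 7581) = -1/7580. Expand this rational in ℤ_19: compute digits iteratively via d_i = x_i mod 19, x_{i+1} = (x_i − d_i)/19. The first 5 digits are (1, 0, 2, 1, 4).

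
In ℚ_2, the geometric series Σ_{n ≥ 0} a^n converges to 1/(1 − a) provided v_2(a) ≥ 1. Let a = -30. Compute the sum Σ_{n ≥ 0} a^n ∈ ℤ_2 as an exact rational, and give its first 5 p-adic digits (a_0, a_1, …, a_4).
Σ a^n = 1/(1 − a) = 1/31;  first 5 digits = (1, 1, 1, 1, 1)

v_2(a) = 1 ≥ 1, so the series converges in ℤ_2 to 1/(1 − a) = 1/(1 − (-30)) = 1/31. Expand this rational in ℤ_2: compute digits iteratively via d_i = x_i mod 2, x_{i+1} = (x_i − d_i)/2. The first 5 digits are (1, 1, 1, 1, 1).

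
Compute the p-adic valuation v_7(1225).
v_7(1225) = 2

v_7(n) is the largest exponent k such that 7^k divides n. Factor out: 1225 = 7^2 · 25. (Sign doesn't affect v_p.) So v_7(1225) = 2.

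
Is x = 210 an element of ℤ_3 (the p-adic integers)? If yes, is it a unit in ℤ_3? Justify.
x ∈ ℤ_3 but not a unit; v_3(x) = 1 > 0

ℤ_3 = {x ∈ ℚ_3 : v_3(x) ≥ 0} and ℤ_3^× = {x ∈ ℤ_3 : v_3(x) = 0}. Here v_3(210) = v_3(num) − v_3(den) = 1; compare against these criteria.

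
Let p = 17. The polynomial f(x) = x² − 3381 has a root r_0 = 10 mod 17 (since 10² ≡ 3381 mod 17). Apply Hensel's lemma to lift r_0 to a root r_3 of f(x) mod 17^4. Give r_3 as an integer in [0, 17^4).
r_3 = 33279 (mod 83521)

Hensel's recurrence: r_{i+1} = r_i − f(r_i)·(f′(r_i))^{-1} mod 17^{i+2}, with f′(x) = 2x. Iterate:
  r_0 = 10 (mod 17)
  r_1 = 44 (mod 289)
  r_2 = 3801 (mod 4913)
  r_3 = 33279 (mod 83521)
Final: r_3 = 33279, and one checks f(r_3) ≡ 0 mod 17^4.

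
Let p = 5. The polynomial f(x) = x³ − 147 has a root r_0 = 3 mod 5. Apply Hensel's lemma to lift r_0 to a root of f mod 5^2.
r_1 = 13 (mod 25)

Hensel: r_{i+1} = r_i − f(r_i)/f′(r_i) mod 5^{i+2}, where f′(x) = 3x². Iterate:
  r_0 = 3 (mod 5)
  r_1 = 13 (mod 25)
Final: r = 13 with f(r) ≡ 0 mod 5^2.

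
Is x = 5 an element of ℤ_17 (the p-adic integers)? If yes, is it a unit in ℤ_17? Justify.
x ∈ ℤ_17^× (unit); v_17(x) = 0

ℤ_17 = {x ∈ ℚ_17 : v_17(x) ≥ 0} and ℤ_17^× = {x ∈ ℤ_17 : v_17(x) = 0}. Here v_17(5) = v_17(num) − v_17(den) = 0; compare against these criteria.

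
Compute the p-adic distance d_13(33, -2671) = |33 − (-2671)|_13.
d_13(33, -2671) = 1/169

Step 1 — x − y = 33 − (-2671) = 2704. Step 2 — v_13(2704) = 2 (factor: 2704 = (13^2 · 16); the sign does not affect v_p). Step 3 — |x − y|_13 = 13^{-2} = 1/169.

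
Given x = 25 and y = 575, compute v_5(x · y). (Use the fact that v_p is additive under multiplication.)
v_5(14375) = 4

v_p(x) = 2 (factor: 25 = 5^2 · 1); v_p(y) = 2 (factor: 575 = 5^2 · 23). Additivity: v_p(xy) = v_p(x) + v_p(y) = 2 + 2 = 4. (Direct check: xy = 14375 = 5^4 · (23).)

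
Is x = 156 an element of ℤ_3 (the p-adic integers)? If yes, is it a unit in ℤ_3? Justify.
x ∈ ℤ_3 but not a unit; v_3(x) = 1 > 0

ℤ_3 = {x ∈ ℚ_3 : v_3(x) ≥ 0} and ℤ_3^× = {x ∈ ℤ_3 : v_3(x) = 0}. Here v_3(156) = v_3(num) − v_3(den) = 1; compare against these criteria.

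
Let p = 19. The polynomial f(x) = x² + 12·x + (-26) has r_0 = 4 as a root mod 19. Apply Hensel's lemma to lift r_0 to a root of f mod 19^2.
r_1 = 327 (mod 361)

Hensel: r_{i+1} = r_i − f(r_i)·(f′(r_i))^{-1} mod 19^{i+2}, f′(x) = 2x + 12. Iterate:
  r_0 = 4 (mod 19)
  r_1 = 327 (mod 361)
Final: r = 327 satisfies f(r) ≡ 0 mod 19^2.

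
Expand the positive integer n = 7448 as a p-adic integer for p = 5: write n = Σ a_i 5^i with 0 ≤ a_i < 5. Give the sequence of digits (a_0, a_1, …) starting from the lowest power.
(a_0, a_1, …) = (3, 4, 2, 4, 1, 2)

Repeated division by 5 gives the digits low-to-high: 7448 = 3 + 4·5^1 + 2·5^2 + 4·5^3 + 1·5^4 + 2·5^5. Digit sequence: (3, 4, 2, 4, 1, 2).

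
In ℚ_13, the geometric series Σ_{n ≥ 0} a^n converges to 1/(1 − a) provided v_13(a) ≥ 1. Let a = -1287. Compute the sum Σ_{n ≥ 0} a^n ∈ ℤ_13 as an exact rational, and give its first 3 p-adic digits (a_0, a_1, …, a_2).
Σ a^n = 1/(1 − a) = 1/1288;  first 3 digits = (1, 5, 4)

v_13(a) = 1 ≥ 1, so the series converges in ℤ_13 to 1/(1 − a) = 1/(1 − (-1287)) = 1/1288. Expand this rational in ℤ_13: compute digits iteratively via d_i = x_i mod 13, x_{i+1} = (x_i − d_i)/13. The first 3 digits are (1, 5, 4).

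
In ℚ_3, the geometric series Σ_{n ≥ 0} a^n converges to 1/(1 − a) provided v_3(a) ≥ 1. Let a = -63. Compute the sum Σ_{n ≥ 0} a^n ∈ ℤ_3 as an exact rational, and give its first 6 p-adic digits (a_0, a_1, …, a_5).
Σ a^n = 1/(1 − a) = 1/64;  first 6 digits = (1, 0, 2, 0, 0, 1)

v_3(a) = 2 ≥ 1, so the series converges in ℤ_3 to 1/(1 − a) = 1/(1 − (-63)) = 1/64. Expand this rational in ℤ_3: compute digits iteratively via d_i = x_i mod 3, x_{i+1} = (x_i − d_i)/3. The first 6 digits are (1, 0, 2, 0, 0, 1).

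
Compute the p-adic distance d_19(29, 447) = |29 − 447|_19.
d_19(29, 447) = 1/19

Step 1 — x − y = 29 − 447 = -418. Step 2 — v_19(-418) = 1 (factor: -418 = −(19^1 · 22); the sign does not affect v_p). Step 3 — |x − y|_19 = 19^{-1} = 1/19.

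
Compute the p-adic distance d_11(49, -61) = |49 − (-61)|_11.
d_11(49, -61) = 1/11

Step 1 — x − y = 49 − (-61) = 110. Step 2 — v_11(110) = 1 (factor: 110 = (11^1 · 10); the sign does not affect v_p). Step 3 — |x − y|_11 = 11^{-1} = 1/11.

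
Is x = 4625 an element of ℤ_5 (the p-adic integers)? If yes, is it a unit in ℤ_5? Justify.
x ∈ ℤ_5 but not a unit; v_5(x) = 3 > 0

ℤ_5 = {x ∈ ℚ_5 : v_5(x) ≥ 0} and ℤ_5^× = {x ∈ ℤ_5 : v_5(x) = 0}. Here v_5(4625) = v_5(num) − v_5(den) = 3; compare against these criteria.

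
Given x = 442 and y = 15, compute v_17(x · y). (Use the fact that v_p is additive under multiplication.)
v_17(6630) = 1

v_p(x) = 1 (factor: 442 = 17^1 · 26); v_p(y) = 0 (factor: 15 = 17^0 · 15). Additivity: v_p(xy) = v_p(x) + v_p(y) = 1 + 0 = 1. (Direct check: xy = 6630 = 17^1 · (390).)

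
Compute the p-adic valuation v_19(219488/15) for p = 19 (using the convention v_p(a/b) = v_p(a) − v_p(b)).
v_19(219488/15) = 3

Factor powers of 19 from the numerator and denominator of the reduced fraction: 219488 = 19^3 · 32 and 15 = 19^0 · 15. Apply v_p(a/b) = v_p(a) − v_p(b): v_19(219488/15) = 3 − 0 = 3.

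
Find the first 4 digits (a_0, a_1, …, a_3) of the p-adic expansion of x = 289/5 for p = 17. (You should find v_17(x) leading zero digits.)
(a_0, …, a_3) = (0, 0, 7, 3)

v_17(289/5) = 2, so a_0 = ... = a_1 = 0. Factor out: x = 17^2 · u with u = 1/5 a unit in ℤ_17. Expand u iteratively via a_{v+i} = u_i mod 17, u_{i+1} = (u_i − a_{v+i})/17:
  u_0 = 1/5;  a_2 = 7;  u_1 = (u_0 − 7)/17 = -2/5
  u_1 = -2/5;  a_3 = 3;  u_2 = (u_1 − 3)/17 = -1/5
Digits: (0, 0, 7, 3).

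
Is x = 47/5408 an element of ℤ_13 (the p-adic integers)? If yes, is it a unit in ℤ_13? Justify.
x ∉ ℤ_13 (v_13(x) = -2 < 0)

ℤ_13 = {x ∈ ℚ_13 : v_13(x) ≥ 0} and ℤ_13^× = {x ∈ ℤ_13 : v_13(x) = 0}. Here v_13(47/5408) = v_13(num) − v_13(den) = -2; compare against these criteria.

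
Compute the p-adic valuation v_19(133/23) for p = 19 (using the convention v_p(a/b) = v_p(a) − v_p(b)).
v_19(133/23) = 1

Factor powers of 19 from the numerator and denominator of the reduced fraction: 133 = 19^1 · 7 and 23 = 19^0 · 23. Apply v_p(a/b) = v_p(a) − v_p(b): v_19(133/23) = 1 − 0 = 1.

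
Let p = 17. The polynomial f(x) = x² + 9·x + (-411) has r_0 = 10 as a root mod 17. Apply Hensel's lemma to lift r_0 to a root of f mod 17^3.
r_2 = 1353 (mod 4913)

Hensel: r_{i+1} = r_i − f(r_i)·(f′(r_i))^{-1} mod 17^{i+2}, f′(x) = 2x + 9. Iterate:
  r_0 = 10 (mod 17)
  r_1 = 197 (mod 289)
  r_2 = 1353 (mod 4913)
Final: r = 1353 satisfies f(r) ≡ 0 mod 17^3.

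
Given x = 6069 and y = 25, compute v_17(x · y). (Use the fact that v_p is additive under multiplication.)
v_17(151725) = 2

v_p(x) = 2 (factor: 6069 = 17^2 · 21); v_p(y) = 0 (factor: 25 = 17^0 · 25). Additivity: v_p(xy) = v_p(x) + v_p(y) = 2 + 0 = 2. (Direct check: xy = 151725 = 17^2 · (525).)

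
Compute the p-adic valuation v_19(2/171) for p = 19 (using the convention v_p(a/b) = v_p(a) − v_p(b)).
v_19(2/171) = -1

Factor powers of 19 from the numerator and denominator of the reduced fraction: 2 = 19^0 · 2 and 171 = 19^1 · 9. Apply v_p(a/b) = v_p(a) − v_p(b): v_19(2/171) = 0 − 1 = -1.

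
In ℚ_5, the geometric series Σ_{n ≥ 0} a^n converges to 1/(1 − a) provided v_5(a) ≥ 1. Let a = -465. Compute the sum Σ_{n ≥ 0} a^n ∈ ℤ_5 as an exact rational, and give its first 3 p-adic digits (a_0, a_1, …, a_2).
Σ a^n = 1/(1 − a) = 1/466;  first 3 digits = (1, 2, 0)

v_5(a) = 1 ≥ 1, so the series converges in ℤ_5 to 1/(1 − a) = 1/(1 − (-465)) = 1/466. Expand this rational in ℤ_5: compute digits iteratively via d_i = x_i mod 5, x_{i+1} = (x_i − d_i)/5. The first 3 digits are (1, 2, 0).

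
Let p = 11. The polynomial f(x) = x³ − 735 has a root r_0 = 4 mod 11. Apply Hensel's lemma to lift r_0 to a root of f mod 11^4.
r_3 = 3832 (mod 14641)

Hensel: r_{i+1} = r_i − f(r_i)/f′(r_i) mod 11^{i+2}, where f′(x) = 3x². Iterate:
  r_0 = 4 (mod 11)
  r_1 = 81 (mod 121)
  r_2 = 1170 (mod 1331)
  r_3 = 3832 (mod 14641)
Final: r = 3832 with f(r) ≡ 0 mod 11^4.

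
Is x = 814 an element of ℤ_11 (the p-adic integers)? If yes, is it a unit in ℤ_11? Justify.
x ∈ ℤ_11 but not a unit; v_11(x) = 1 > 0

ℤ_11 = {x ∈ ℚ_11 : v_11(x) ≥ 0} and ℤ_11^× = {x ∈ ℤ_11 : v_11(x) = 0}. Here v_11(814) = v_11(num) − v_11(den) = 1; compare against these criteria.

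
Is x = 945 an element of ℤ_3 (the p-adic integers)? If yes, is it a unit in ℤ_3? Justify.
x ∈ ℤ_3 but not a unit; v_3(x) = 3 > 0

ℤ_3 = {x ∈ ℚ_3 : v_3(x) ≥ 0} and ℤ_3^× = {x ∈ ℤ_3 : v_3(x) = 0}. Here v_3(945) = v_3(num) − v_3(den) = 3; compare against these criteria.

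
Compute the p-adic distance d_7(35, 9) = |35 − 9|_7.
d_7(35, 9) = 1

Step 1 — x − y = 35 − 9 = 26. Step 2 — v_7(26) = 0 (factor: 26 = (7^0 · 26); the sign does not affect v_p). Step 3 — |x − y|_7 = 7^{0} = 1.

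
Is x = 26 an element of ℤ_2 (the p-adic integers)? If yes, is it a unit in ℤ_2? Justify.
x ∈ ℤ_2 but not a unit; v_2(x) = 1 > 0

ℤ_2 = {x ∈ ℚ_2 : v_2(x) ≥ 0} and ℤ_2^× = {x ∈ ℤ_2 : v_2(x) = 0}. Here v_2(26) = v_2(num) − v_2(den) = 1; compare against these criteria.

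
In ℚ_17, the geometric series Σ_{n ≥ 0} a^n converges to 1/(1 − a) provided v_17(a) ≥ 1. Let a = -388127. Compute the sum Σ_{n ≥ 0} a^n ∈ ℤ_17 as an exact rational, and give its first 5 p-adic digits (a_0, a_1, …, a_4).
Σ a^n = 1/(1 − a) = 1/388128;  first 5 digits = (1, 0, 0, 6, 12)

v_17(a) = 3 ≥ 1, so the series converges in ℤ_17 to 1/(1 − a) = 1/(1 − (-388127)) = 1/388128. Expand this rational in ℤ_17: compute digits iteratively via d_i = x_i mod 17, x_{i+1} = (x_i − d_i)/17. The first 5 digits are (1, 0, 0, 6, 12).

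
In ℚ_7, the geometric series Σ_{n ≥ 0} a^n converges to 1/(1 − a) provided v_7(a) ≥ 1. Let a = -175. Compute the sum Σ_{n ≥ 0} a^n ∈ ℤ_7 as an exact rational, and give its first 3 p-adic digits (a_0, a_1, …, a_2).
Σ a^n = 1/(1 − a) = 1/176;  first 3 digits = (1, 3, 5)

v_7(a) = 1 ≥ 1, so the series converges in ℤ_7 to 1/(1 − a) = 1/(1 − (-175)) = 1/176. Expand this rational in ℤ_7: compute digits iteratively via d_i = x_i mod 7, x_{i+1} = (x_i − d_i)/7. The first 3 digits are (1, 3, 5).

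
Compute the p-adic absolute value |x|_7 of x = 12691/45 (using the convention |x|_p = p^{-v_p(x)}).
|12691/45|_7 = 1/343

Step 1 — compute v_7(x) by factoring powers of 7 out of the numerator and denominator: v_7(12691/45) = 3. Step 2 — apply |x|_p = p^{-v_p(x)} = 7^{-3} = 1/343.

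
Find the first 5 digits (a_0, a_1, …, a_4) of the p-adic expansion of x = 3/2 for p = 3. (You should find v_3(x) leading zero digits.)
(a_0, …, a_4) = (0, 2, 1, 1, 1)

v_3(3/2) = 1, so a_0 = ... = a_0 = 0. Factor out: x = 3^1 · u with u = 1/2 a unit in ℤ_3. Expand u iteratively via a_{v+i} = u_i mod 3, u_{i+1} = (u_i − a_{v+i})/3:
  u_0 = 1/2;  a_1 = 2;  u_1 = (u_0 − 2)/3 = -1/2
  u_1 = -1/2;  a_2 = 1;  u_2 = (u_1 − 1)/3 = -1/2
  u_2 = -1/2;  a_3 = 1;  u_3 = (u_2 − 1)/3 = -1/2
  u_3 = -1/2;  a_4 = 1;  u_4 = (u_3 − 1)/3 = -1/2
Digits: (0, 2, 1, 1, 1).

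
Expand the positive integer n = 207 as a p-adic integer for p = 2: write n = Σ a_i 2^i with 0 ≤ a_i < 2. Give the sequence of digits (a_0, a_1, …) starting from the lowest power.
(a_0, a_1, …) = (1, 1, 1, 1, 0, 0, 1, 1)

Repeated division by 2 gives the digits low-to-high: 207 = 1 + 1·2^1 + 1·2^2 + 1·2^3 + 1·2^6 + 1·2^7. Digit sequence: (1, 1, 1, 1, 0, 0, 1, 1).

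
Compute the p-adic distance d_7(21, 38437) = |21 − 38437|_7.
d_7(21, 38437) = 1/2401

Step 1 — x − y = 21 − 38437 = -38416. Step 2 — v_7(-38416) = 4 (factor: -38416 = −(7^4 · 16); the sign does not affect v_p). Step 3 — |x − y|_7 = 7^{-4} = 1/2401.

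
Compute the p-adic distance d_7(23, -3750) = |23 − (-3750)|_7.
d_7(23, -3750) = 1/343

Step 1 — x − y = 23 − (-3750) = 3773. Step 2 — v_7(3773) = 3 (factor: 3773 = (7^3 · 11); the sign does not affect v_p). Step 3 — |x − y|_7 = 7^{-3} = 1/343.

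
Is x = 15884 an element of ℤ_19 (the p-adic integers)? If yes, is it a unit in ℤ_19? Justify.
x ∈ ℤ_19 but not a unit; v_19(x) = 2 > 0

ℤ_19 = {x ∈ ℚ_19 : v_19(x) ≥ 0} and ℤ_19^× = {x ∈ ℤ_19 : v_19(x) = 0}. Here v_19(15884) = v_19(num) − v_19(den) = 2; compare against these criteria.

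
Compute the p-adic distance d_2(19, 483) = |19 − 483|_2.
d_2(19, 483) = 1/16

Step 1 — x − y = 19 − 483 = -464. Step 2 — v_2(-464) = 4 (factor: -464 = −(2^4 · 29); the sign does not affect v_p). Step 3 — |x − y|_2 = 2^{-4} = 1/16.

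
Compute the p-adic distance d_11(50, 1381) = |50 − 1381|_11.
d_11(50, 1381) = 1/1331

Step 1 — x − y = 50 − 1381 = -1331. Step 2 — v_11(-1331) = 3 (factor: -1331 = −(11^3 · 1); the sign does not affect v_p). Step 3 — |x − y|_11 = 11^{-3} = 1/1331.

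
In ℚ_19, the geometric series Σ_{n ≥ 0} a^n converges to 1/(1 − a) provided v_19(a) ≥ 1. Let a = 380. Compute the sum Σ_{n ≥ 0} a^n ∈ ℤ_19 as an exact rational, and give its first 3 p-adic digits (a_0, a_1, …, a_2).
Σ a^n = 1/(1 − a) = -1/379;  first 3 digits = (1, 1, 2)

v_19(a) = 1 ≥ 1, so the series converges in ℤ_19 to 1/(1 − a) = 1/(1 − 380) = -1/379. Expand this rational in ℤ_19: compute digits iteratively via d_i = x_i mod 19, x_{i+1} = (x_i − d_i)/19. The first 3 digits are (1, 1, 2).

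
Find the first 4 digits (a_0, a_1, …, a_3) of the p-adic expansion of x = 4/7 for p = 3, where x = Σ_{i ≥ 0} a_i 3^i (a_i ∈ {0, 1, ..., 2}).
(a_0, …, a_3) = (1, 2, 1, 2)

v_3(4/7) = 0 (numerator and denominator both coprime to 3), so x ∈ ℤ_3^×. Compute digits iteratively via a_i = x_i mod 3, x_{i+1} = (x_i − a_i)/3, with x_0 = x:
  x_0 = 4/7;  a_0 = 1;  x_1 = (x_0 − 1)/3 = -1/7
  x_1 = -1/7;  a_1 = 2;  x_2 = (x_1 − 2)/3 = -5/7
  x_2 = -5/7;  a_2 = 1;  x_3 = (x_2 − 1)/3 = -4/7
  x_3 = -4/7;  a_3 = 2;  x_4 = (x_3 − 2)/3 = -6/7
Digits: (1, 2, 1, 2).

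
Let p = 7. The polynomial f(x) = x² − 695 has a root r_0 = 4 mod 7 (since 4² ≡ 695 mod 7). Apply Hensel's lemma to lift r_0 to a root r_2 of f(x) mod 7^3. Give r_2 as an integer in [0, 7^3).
r_2 = 340 (mod 343)

Hensel's recurrence: r_{i+1} = r_i − f(r_i)·(f′(r_i))^{-1} mod 7^{i+2}, with f′(x) = 2x. Iterate:
  r_0 = 4 (mod 7)
  r_1 = 46 (mod 49)
  r_2 = 340 (mod 343)
Final: r_2 = 340, and one checks f(r_2) ≡ 0 mod 7^3.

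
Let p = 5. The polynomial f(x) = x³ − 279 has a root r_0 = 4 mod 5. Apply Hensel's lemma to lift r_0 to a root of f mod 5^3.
r_2 = 109 (mod 125)

Hensel: r_{i+1} = r_i − f(r_i)/f′(r_i) mod 5^{i+2}, where f′(x) = 3x². Iterate:
  r_0 = 4 (mod 5)
  r_1 = 9 (mod 25)
  r_2 = 109 (mod 125)
Final: r = 109 with f(r) ≡ 0 mod 5^3.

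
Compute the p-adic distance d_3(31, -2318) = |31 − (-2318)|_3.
d_3(31, -2318) = 1/81

Step 1 — x − y = 31 − (-2318) = 2349. Step 2 — v_3(2349) = 4 (factor: 2349 = (3^4 · 29); the sign does not affect v_p). Step 3 — |x − y|_3 = 3^{-4} = 1/81.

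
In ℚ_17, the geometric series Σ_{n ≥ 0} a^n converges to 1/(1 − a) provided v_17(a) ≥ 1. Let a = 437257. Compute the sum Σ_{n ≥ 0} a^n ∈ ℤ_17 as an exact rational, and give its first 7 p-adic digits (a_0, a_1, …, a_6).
Σ a^n = 1/(1 − a) = -1/437256;  first 7 digits = (1, 0, 0, 4, 5, 0, 16)

v_17(a) = 3 ≥ 1, so the series converges in ℤ_17 to 1/(1 − a) = 1/(1 − 437257) = -1/437256. Expand this rational in ℤ_17: compute digits iteratively via d_i = x_i mod 17, x_{i+1} = (x_i − d_i)/17. The first 7 digits are (1, 0, 0, 4, 5, 0, 16).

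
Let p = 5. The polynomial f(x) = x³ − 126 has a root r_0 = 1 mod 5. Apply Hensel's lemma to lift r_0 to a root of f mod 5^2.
r_1 = 1 (mod 25)

Hensel: r_{i+1} = r_i − f(r_i)/f′(r_i) mod 5^{i+2}, where f′(x) = 3x². Iterate:
  r_0 = 1 (mod 5)
  r_1 = 1 (mod 25)
Final: r = 1 with f(r) ≡ 0 mod 5^2.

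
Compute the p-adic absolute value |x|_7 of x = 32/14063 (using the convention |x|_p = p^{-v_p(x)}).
|32/14063|_7 = 343

Step 1 — compute v_7(x) by factoring powers of 7 out of the numerator and denominator: v_7(32/14063) = -3. Step 2 — apply |x|_p = p^{-v_p(x)} = 7^{3} = 343.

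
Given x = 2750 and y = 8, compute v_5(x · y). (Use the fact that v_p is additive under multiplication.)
v_5(22000) = 3

v_p(x) = 3 (factor: 2750 = 5^3 · 22); v_p(y) = 0 (factor: 8 = 5^0 · 8). Additivity: v_p(xy) = v_p(x) + v_p(y) = 3 + 0 = 3. (Direct check: xy = 22000 = 5^3 · (176).)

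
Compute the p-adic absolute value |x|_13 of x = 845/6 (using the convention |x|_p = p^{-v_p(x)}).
|845/6|_13 = 1/169

Step 1 — compute v_13(x) by factoring powers of 13 out of the numerator and denominator: v_13(845/6) = 2. Step 2 — apply |x|_p = p^{-v_p(x)} = 13^{-2} = 1/169.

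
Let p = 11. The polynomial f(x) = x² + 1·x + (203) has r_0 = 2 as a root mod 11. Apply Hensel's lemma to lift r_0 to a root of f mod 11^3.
r_2 = 420 (mod 1331)

Hensel: r_{i+1} = r_i − f(r_i)·(f′(r_i))^{-1} mod 11^{i+2}, f′(x) = 2x + 1. Iterate:
  r_0 = 2 (mod 11)
  r_1 = 57 (mod 121)
  r_2 = 420 (mod 1331)
Final: r = 420 satisfies f(r) ≡ 0 mod 11^3.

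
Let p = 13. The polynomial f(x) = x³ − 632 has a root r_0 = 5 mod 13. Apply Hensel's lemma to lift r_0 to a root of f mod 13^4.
r_3 = 24003 (mod 28561)

Hensel: r_{i+1} = r_i − f(r_i)/f′(r_i) mod 13^{i+2}, where f′(x) = 3x². Iterate:
  r_0 = 5 (mod 13)
  r_1 = 5 (mod 169)
  r_2 = 2033 (mod 2197)
  r_3 = 24003 (mod 28561)
Final: r = 24003 with f(r) ≡ 0 mod 13^4.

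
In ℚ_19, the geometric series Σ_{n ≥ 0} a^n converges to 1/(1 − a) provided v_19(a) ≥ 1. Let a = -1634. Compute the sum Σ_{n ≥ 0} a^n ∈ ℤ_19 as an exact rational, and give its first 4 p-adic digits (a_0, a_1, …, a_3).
Σ a^n = 1/(1 − a) = 1/1635;  first 4 digits = (1, 9, 0, 16)

v_19(a) = 1 ≥ 1, so the series converges in ℤ_19 to 1/(1 − a) = 1/(1 − (-1634)) = 1/1635. Expand this rational in ℤ_19: compute digits iteratively via d_i = x_i mod 19, x_{i+1} = (x_i − d_i)/19. The first 4 digits are (1, 9, 0, 16).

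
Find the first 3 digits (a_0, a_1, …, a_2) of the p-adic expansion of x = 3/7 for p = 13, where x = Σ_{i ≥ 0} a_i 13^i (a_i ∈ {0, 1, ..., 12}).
(a_0, …, a_2) = (6, 7, 5)

v_13(3/7) = 0 (numerator and denominator both coprime to 13), so x ∈ ℤ_13^×. Compute digits iteratively via a_i = x_i mod 13, x_{i+1} = (x_i − a_i)/13, with x_0 = x:
  x_0 = 3/7;  a_0 = 6;  x_1 = (x_0 − 6)/13 = -3/7
  x_1 = -3/7;  a_1 = 7;  x_2 = (x_1 − 7)/13 = -4/7
  x_2 = -4/7;  a_2 = 5;  x_3 = (x_2 − 5)/13 = -3/7
Digits: (6, 7, 5).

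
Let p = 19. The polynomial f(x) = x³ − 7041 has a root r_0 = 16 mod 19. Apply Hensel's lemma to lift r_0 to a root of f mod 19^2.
r_1 = 339 (mod 361)

Hensel: r_{i+1} = r_i − f(r_i)/f′(r_i) mod 19^{i+2}, where f′(x) = 3x². Iterate:
  r_0 = 16 (mod 19)
  r_1 = 339 (mod 361)
Final: r = 339 with f(r) ≡ 0 mod 19^2.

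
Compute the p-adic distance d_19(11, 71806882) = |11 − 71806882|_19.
d_19(11, 71806882) = 1/2476099

Step 1 — x − y = 11 − 71806882 = -71806871. Step 2 — v_19(-71806871) = 5 (factor: -71806871 = −(19^5 · 29); the sign does not affect v_p). Step 3 — |x − y|_19 = 19^{-5} = 1/2476099.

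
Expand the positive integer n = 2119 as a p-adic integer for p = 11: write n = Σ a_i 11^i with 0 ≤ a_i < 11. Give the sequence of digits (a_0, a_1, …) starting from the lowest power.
(a_0, a_1, …) = (7, 5, 6, 1)

Repeated division by 11 gives the digits low-to-high: 2119 = 7 + 5·11^1 + 6·11^2 + 1·11^3. Digit sequence: (7, 5, 6, 1).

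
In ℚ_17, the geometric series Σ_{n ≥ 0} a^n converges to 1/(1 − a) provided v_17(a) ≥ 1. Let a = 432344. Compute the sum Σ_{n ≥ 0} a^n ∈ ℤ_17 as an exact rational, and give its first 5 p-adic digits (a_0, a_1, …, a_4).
Σ a^n = 1/(1 − a) = -1/432343;  first 5 digits = (1, 0, 0, 3, 5)

v_17(a) = 3 ≥ 1, so the series converges in ℤ_17 to 1/(1 − a) = 1/(1 − 432344) = -1/432343. Expand this rational in ℤ_17: compute digits iteratively via d_i = x_i mod 17, x_{i+1} = (x_i − d_i)/17. The first 5 digits are (1, 0, 0, 3, 5).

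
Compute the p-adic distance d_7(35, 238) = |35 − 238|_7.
d_7(35, 238) = 1/7

Step 1 — x − y = 35 − 238 = -203. Step 2 — v_7(-203) = 1 (factor: -203 = −(7^1 · 29); the sign does not affect v_p). Step 3 — |x − y|_7 = 7^{-1} = 1/7.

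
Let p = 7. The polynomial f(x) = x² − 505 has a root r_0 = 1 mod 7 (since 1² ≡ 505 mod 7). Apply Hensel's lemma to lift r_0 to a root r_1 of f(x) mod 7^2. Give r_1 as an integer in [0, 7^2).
r_1 = 8 (mod 49)

Hensel's recurrence: r_{i+1} = r_i − f(r_i)·(f′(r_i))^{-1} mod 7^{i+2}, with f′(x) = 2x. Iterate:
  r_0 = 1 (mod 7)
  r_1 = 8 (mod 49)
Final: r_1 = 8, and one checks f(r_1) ≡ 0 mod 7^2.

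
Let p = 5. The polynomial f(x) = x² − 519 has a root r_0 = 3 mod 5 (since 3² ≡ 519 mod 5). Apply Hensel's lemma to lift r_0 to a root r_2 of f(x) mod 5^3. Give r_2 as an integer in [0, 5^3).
r_2 = 113 (mod 125)

Hensel's recurrence: r_{i+1} = r_i − f(r_i)·(f′(r_i))^{-1} mod 5^{i+2}, with f′(x) = 2x. Iterate:
  r_0 = 3 (mod 5)
  r_1 = 13 (mod 25)
  r_2 = 113 (mod 125)
Final: r_2 = 113, and one checks f(r_2) ≡ 0 mod 5^3.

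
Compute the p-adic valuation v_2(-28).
v_2(-28) = 2

v_2(n) is the largest exponent k such that 2^k divides n. Factor out: -28 = -2^2 · 7. (Sign doesn't affect v_p.) So v_2(-28) = 2.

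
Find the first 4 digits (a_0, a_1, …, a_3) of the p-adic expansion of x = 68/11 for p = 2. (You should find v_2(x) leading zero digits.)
(a_0, …, a_3) = (0, 0, 1, 1)

v_2(68/11) = 2, so a_0 = ... = a_1 = 0. Factor out: x = 2^2 · u with u = 17/11 a unit in ℤ_2. Expand u iteratively via a_{v+i} = u_i mod 2, u_{i+1} = (u_i − a_{v+i})/2:
  u_0 = 17/11;  a_2 = 1;  u_1 = (u_0 − 1)/2 = 3/11
  u_1 = 3/11;  a_3 = 1;  u_2 = (u_1 − 1)/2 = -4/11
Digits: (0, 0, 1, 1).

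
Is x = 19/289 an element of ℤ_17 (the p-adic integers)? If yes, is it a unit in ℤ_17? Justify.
x ∉ ℤ_17 (v_17(x) = -2 < 0)

ℤ_17 = {x ∈ ℚ_17 : v_17(x) ≥ 0} and ℤ_17^× = {x ∈ ℤ_17 : v_17(x) = 0}. Here v_17(19/289) = v_17(num) − v_17(den) = -2; compare against these criteria.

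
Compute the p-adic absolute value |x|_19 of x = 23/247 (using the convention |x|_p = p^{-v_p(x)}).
|23/247|_19 = 19

Step 1 — compute v_19(x) by factoring powers of 19 out of the numerator and denominator: v_19(23/247) = -1. Step 2 — apply |x|_p = p^{-v_p(x)} = 19^{1} = 19.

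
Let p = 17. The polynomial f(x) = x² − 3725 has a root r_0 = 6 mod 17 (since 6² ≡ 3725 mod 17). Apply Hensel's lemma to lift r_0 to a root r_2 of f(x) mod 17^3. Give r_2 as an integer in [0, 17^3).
r_2 = 3950 (mod 4913)

Hensel's recurrence: r_{i+1} = r_i − f(r_i)·(f′(r_i))^{-1} mod 17^{i+2}, with f′(x) = 2x. Iterate:
  r_0 = 6 (mod 17)
  r_1 = 193 (mod 289)
  r_2 = 3950 (mod 4913)
Final: r_2 = 3950, and one checks f(r_2) ≡ 0 mod 17^3.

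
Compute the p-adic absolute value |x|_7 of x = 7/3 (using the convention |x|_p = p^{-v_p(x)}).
|7/3|_7 = 1/7

Step 1 — compute v_7(x) by factoring powers of 7 out of the numerator and denominator: v_7(7/3) = 1. Step 2 — apply |x|_p = p^{-v_p(x)} = 7^{-1} = 1/7.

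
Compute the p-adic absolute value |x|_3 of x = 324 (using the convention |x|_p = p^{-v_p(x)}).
|324|_3 = 1/81

Step 1 — compute v_3(x) by factoring powers of 3 out of the numerator and denominator: v_3(324) = 4. Step 2 — apply |x|_p = p^{-v_p(x)} = 3^{-4} = 1/81.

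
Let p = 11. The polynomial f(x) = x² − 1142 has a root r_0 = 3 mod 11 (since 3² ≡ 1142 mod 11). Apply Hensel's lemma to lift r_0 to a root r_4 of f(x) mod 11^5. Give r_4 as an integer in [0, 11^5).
r_4 = 73659 (mod 161051)

Hensel's recurrence: r_{i+1} = r_i − f(r_i)·(f′(r_i))^{-1} mod 11^{i+2}, with f′(x) = 2x. Iterate:
  r_0 = 3 (mod 11)
  r_1 = 91 (mod 121)
  r_2 = 454 (mod 1331)
  r_3 = 454 (mod 14641)
  r_4 = 73659 (mod 161051)
Final: r_4 = 73659, and one checks f(r_4) ≡ 0 mod 11^5.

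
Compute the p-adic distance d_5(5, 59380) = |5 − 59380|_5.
d_5(5, 59380) = 1/3125

Step 1 — x − y = 5 − 59380 = -59375. Step 2 — v_5(-59375) = 5 (factor: -59375 = −(5^5 · 19); the sign does not affect v_p). Step 3 — |x − y|_5 = 5^{-5} = 1/3125.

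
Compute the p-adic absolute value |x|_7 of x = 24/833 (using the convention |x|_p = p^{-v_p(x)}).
|24/833|_7 = 49

Step 1 — compute v_7(x) by factoring powers of 7 out of the numerator and denominator: v_7(24/833) = -2. Step 2 — apply |x|_p = p^{-v_p(x)} = 7^{2} = 49.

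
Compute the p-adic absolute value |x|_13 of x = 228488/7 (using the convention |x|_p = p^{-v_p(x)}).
|228488/7|_13 = 1/28561

Step 1 — compute v_13(x) by factoring powers of 13 out of the numerator and denominator: v_13(228488/7) = 4. Step 2 — apply |x|_p = p^{-v_p(x)} = 13^{-4} = 1/28561.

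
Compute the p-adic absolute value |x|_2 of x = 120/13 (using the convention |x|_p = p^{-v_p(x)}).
|120/13|_2 = 1/8

Step 1 — compute v_2(x) by factoring powers of 2 out of the numerator and denominator: v_2(120/13) = 3. Step 2 — apply |x|_p = p^{-v_p(x)} = 2^{-3} = 1/8.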